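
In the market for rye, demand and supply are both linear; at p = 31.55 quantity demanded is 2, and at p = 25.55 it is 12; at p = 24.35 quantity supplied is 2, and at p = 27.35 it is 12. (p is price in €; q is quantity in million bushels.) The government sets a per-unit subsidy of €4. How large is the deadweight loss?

€8.89 million

Demand slope = (25.55 − 31.55)/(12 − 2) = −0.6, so p = 32.75 − 0.6q.
Supply slope = (27.35 − 24.35)/(12 − 2) = 0.3, so p = 23.75 + 0.3q.
Competitive equilibrium: 32.75 − 0.6q = 23.75 + 0.3q → q* = 10, p* = 26.75.
The subsidy lowers effective supply by 4: p = 19.75 + 0.3q.
New quantity: 32.75 − 0.6q = 19.75 + 0.3q → q' = 14.4444.
Overproduction Δq = 14.4444 − 10 = 4.4444; wedge = subsidy = 4.
The triangle = ½ × 4.4444 × 4 = €8.89 million.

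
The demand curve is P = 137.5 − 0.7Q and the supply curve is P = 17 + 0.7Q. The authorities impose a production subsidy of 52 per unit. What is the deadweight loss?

Competitive equilibrium: 137.5 − 0.7Q = 17 + 0.7Q → Q* = 86.07143, P* = 77.25.
The subsidy lowers effective supply by 52: P = 0.7Q − 35.
New quantity: 137.5 − 0.7Q = 0.7Q − 35 → Q' = 123.21429.
Overproduction ΔQ = 123.21429 − 86.07143 = 37.14286; wedge = subsidy = 52.
The triangle = ½ × 37.14286 × 52 = 965.71.

965.71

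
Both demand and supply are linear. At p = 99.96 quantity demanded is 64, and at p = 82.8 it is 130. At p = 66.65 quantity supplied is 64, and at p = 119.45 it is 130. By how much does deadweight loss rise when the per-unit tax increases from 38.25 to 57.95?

Demand slope = (82.8 − 99.96)/(130 − 64) = −0.26, so p = 116.6 − 0.26q.
Supply slope = (119.45 − 66.65)/(130 − 64) = 0.8, so p = 15.45 + 0.8q.
Competitive equilibrium: 116.6 − 0.26q = 15.45 + 0.8q → q* = 95.4245, p* = 91.7896.
For a per-unit tax t: Δq = t/1.06, so DWL = ½·t·(t/1.06) = t²/2.12.
At t = 38.25: DWL = 690.124. At t = 57.95: DWL = 1584.058.
Increase = 1584.058 − 690.124 = 893.93.

893.93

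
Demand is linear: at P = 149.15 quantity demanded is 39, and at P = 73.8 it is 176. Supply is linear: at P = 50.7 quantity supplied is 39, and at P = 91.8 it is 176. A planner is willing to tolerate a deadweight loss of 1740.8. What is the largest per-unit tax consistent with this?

Demand slope = (73.8 − 149.15)/(176 − 39) = −0.55, so P = 170.6 − 0.55Q.
Supply slope = (91.8 − 50.7)/(176 − 39) = 0.3, so P = 39 + 0.3Q.
Competitive equilibrium: 170.6 − 0.55Q = 39 + 0.3Q → Q* = 154.8235, P* = 85.4471.
A tax t gives ΔQ = t/0.85 and wedge t, so DWL = t²/1.7.
t²/1.7 = 1740.8 → t² = 2959.36 → t = 54.4.

54.4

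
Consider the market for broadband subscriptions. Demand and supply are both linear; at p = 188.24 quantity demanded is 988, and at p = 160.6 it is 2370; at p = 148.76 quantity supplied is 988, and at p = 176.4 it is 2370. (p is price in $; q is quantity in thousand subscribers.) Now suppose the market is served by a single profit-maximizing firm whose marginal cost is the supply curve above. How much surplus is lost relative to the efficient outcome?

Demand slope = (160.6 − 188.24)/(2370 − 988) = −0.02, so p = 208 − 0.02q.
Supply slope = (176.4 − 148.76)/(2370 − 988) = 0.02, so p = 129 + 0.02q.
Competitive equilibrium: 208 − 0.02q = 129 + 0.02q → q* = 1975, p* = 168.5.
Marginal revenue: MR = 208 − 0.04q. Set MR = MC: 208 − 0.04q = 129 + 0.02q → q_m = 1316.66667.
Price p_m = 208 − 0.02·1316.66667 = 181.66667; MC(q_m) = 129 + 0.02·1316.66667 = 155.33333.
Competitive q* = 1975, so Δq = 658.33333; wedge = 181.66667 − 155.33333 = 26.33334.
Welfare loss = ½ × 658.33333 × 26.33334 = $8668.06 thousand.

$8668.06 thousand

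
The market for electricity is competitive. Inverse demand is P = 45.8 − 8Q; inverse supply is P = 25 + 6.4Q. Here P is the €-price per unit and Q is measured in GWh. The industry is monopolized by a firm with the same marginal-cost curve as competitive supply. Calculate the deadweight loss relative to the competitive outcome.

Competitive equilibrium: 45.8 − 8Q = 25 + 6.4Q → Q* = 1.4444, P* = 34.2444.
Marginal revenue: MR = 45.8 − 16Q. Set MR = MC: 45.8 − 16Q = 25 + 6.4Q → Q_m = 0.9286.
Price P_m = 45.8 − 8·0.9286 = 38.3712; MC(Q_m) = 25 + 6.4·0.9286 = 30.943.
Competitive Q* = 1.4444, so ΔQ = 0.5158; wedge = 38.3712 − 30.943 = 7.4282.
The triangle = ½ × 0.5158 × 7.4282 = €1.92.

€1.92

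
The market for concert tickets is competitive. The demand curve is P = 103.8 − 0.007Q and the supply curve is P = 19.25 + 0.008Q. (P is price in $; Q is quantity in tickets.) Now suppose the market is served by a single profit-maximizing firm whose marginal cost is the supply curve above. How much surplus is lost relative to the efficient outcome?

Competitive equilibrium: 103.8 − 0.007Q = 19.25 + 0.008Q → Q* = 5636.666667, P* = 64.343333.
Marginal revenue: MR = 103.8 − 0.014Q. Set MR = MC: 103.8 − 0.014Q = 19.25 + 0.008Q → Q_m = 3843.181818.
Price P_m = 103.8 − 0.007·3843.181818 = 76.897727; MC(Q_m) = 19.25 + 0.008·3843.181818 = 49.995455.
Competitive Q* = 5636.666667, so ΔQ = 1793.484849; wedge = 76.897727 − 49.995455 = 26.902272.
DWL = ½ × 1793.484849 × 26.902272 = $24124.41.

$24124.41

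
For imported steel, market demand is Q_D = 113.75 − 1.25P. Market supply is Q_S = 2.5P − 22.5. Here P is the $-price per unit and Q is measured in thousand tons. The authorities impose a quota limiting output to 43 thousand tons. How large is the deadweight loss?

In inverse form: demand P = 91 − 0.8Q, supply P = 9 + 0.4Q.
Competitive equilibrium: 91 − 0.8Q = 9 + 0.4Q → Q* = 68.3333, P* = 36.3333.
At Q = 43: demand price = 91 − 0.8·43 = 56.6; supply price = 9 + 0.4·43 = 26.2.
ΔQ = 68.3333 − 43 = 25.3333; wedge = 56.6 − 26.2 = 30.4.
Deadweight loss = ½ × 25.3333 × 30.4 = $385.07 thousand.

$385.07 thousand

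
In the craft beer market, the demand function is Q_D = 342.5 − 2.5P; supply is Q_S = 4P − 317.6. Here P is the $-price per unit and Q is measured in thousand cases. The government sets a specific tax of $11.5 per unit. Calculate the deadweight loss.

$101.73 thousand

In inverse form: demand P = 137 − 0.4Q, supply P = 79.4 + 0.25Q.
Competitive equilibrium: 137 − 0.4Q = 79.4 + 0.25Q → Q* = 88.6154, P* = 101.5538.
With the tax, the buyer price exceeds the seller price by 11.5: (137 − 0.4Q) − (79.4 + 0.25Q) = 11.5 → Q' = 70.9231.
ΔQ = 88.6154 − 70.9231 = 17.6923; the wedge equals the tax, 11.5.
Deadweight loss = ½ × 17.6923 × 11.5 = $101.73 thousand.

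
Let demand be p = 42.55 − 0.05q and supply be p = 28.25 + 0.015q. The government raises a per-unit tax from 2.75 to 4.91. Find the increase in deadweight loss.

Competitive equilibrium: 42.55 − 0.05q = 28.25 + 0.015q → q* = 220, p* = 31.55.
For a per-unit tax t: Δq = t/0.065, so DWL = ½·t·(t/0.065) = t²/0.13.
At t = 2.75: DWL = 58.173. At t = 4.91: DWL = 185.447.
Increase = 185.447 − 58.173 = 127.27.

127.27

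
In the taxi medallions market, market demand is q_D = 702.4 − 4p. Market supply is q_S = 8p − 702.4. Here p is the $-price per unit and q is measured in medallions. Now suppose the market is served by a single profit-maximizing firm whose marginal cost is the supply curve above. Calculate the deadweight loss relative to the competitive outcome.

$1644.55

In inverse form: demand p = 175.6 − 0.25q, supply p = 87.8 + 0.125q.
Competitive equilibrium: 175.6 − 0.25q = 87.8 + 0.125q → q* = 234.1333, p* = 117.0667.
Marginal revenue: MR = 175.6 − 0.5q. Set MR = MC: 175.6 − 0.5q = 87.8 + 0.125q → q_m = 140.48.
Price p_m = 175.6 − 0.25·140.48 = 140.48; MC(q_m) = 87.8 + 0.125·140.48 = 105.36.
Competitive q* = 234.1333, so Δq = 93.6533; wedge = 140.48 − 105.36 = 35.12.
Deadweight loss = ½ × 93.6533 × 35.12 = $1644.55.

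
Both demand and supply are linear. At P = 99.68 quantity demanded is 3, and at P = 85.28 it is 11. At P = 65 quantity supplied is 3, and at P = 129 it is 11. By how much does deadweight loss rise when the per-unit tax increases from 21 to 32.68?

Demand slope = (85.28 − 99.68)/(11 − 3) = −1.8, so P = 105.08 − 1.8Q.
Supply slope = (129 − 65)/(11 − 3) = 8, so P = 41 + 8Q.
Competitive equilibrium: 105.08 − 1.8Q = 41 + 8Q → Q* = 6.5388, P* = 93.3102.
For a per-unit tax t: ΔQ = t/9.8, so DWL = ½·t·(t/9.8) = t²/19.6.
At t = 21: DWL = 22.5. At t = 32.68: DWL = 54.489.
Increase = 54.489 − 22.5 = 31.99.

31.99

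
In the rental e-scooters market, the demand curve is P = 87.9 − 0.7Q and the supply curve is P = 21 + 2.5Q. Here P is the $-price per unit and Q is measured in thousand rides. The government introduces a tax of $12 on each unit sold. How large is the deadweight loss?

Competitive equilibrium: 87.9 − 0.7Q = 21 + 2.5Q → Q* = 20.9063, P* = 73.2656.
With the tax, the buyer price exceeds the seller price by 12: (87.9 − 0.7Q) − (21 + 2.5Q) = 12 → Q' = 17.1563.
ΔQ = 20.9063 − 17.1563 = 3.75; the wedge equals the tax, 12.
DWL = ½ × 3.75 × 12 = $22.50 thousand.

$22.50 thousand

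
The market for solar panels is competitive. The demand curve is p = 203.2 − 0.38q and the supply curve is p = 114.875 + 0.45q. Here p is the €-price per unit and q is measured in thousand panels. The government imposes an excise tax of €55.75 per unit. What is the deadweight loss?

€1872.33 thousand

Competitive equilibrium: 203.2 − 0.38q = 114.875 + 0.45q → q* = 106.4157, p* = 162.762.
With the tax, the buyer price exceeds the seller price by 55.75: (203.2 − 0.38q) − (114.875 + 0.45q) = 55.75 → q' = 39.247.
Δq = 106.4157 − 39.247 = 67.1687; the wedge equals the tax, 55.75.
Deadweight loss = ½ × 67.1687 × 55.75 = €1872.33 thousand.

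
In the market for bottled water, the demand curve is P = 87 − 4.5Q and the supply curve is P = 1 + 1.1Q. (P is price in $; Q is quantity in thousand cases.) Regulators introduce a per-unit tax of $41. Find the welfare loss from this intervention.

Competitive equilibrium: 87 − 4.5Q = 1 + 1.1Q → Q* = 15.3571, P* = 17.8929.
With the tax, the buyer price exceeds the seller price by 41: (87 − 4.5Q) − (1 + 1.1Q) = 41 → Q' = 8.0357.
ΔQ = 15.3571 − 8.0357 = 7.3214; the wedge equals the tax, 41.
DWL = ½ × 7.3214 × 41 = $150.09 thousand.

$150.09 thousand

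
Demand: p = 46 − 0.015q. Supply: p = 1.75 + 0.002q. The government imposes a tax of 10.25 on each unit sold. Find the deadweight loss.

Competitive equilibrium: 46 − 0.015q = 1.75 + 0.002q → q* = 2602.9412, p* = 6.9559.
With the tax, the buyer price exceeds the seller price by 10.25: (46 − 0.015q) − (1.75 + 0.002q) = 10.25 → q' = 2000.
Δq = 2602.9412 − 2000 = 602.9412; the wedge equals the tax, 10.25.
DWL = ½ × 602.9412 × 10.25 = 3090.07.

3090.07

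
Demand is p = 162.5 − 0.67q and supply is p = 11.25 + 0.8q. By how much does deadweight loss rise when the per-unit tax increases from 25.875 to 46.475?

Competitive equilibrium: 162.5 − 0.67q = 11.25 + 0.8q → q* = 102.8912, p* = 93.5629.
For a per-unit tax t: Δq = t/1.47, so DWL = ½·t·(t/1.47) = t²/2.94.
At t = 25.875: DWL = 227.726. At t = 46.475: DWL = 734.669.
Increase = 734.669 − 227.726 = 506.94.

506.94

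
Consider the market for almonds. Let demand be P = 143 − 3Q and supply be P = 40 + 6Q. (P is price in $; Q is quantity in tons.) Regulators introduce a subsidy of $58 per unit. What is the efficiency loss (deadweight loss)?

$186.89

Competitive equilibrium: 143 − 3Q = 40 + 6Q → Q* = 11.4444, P* = 108.6667.
The subsidy lowers effective supply by 58: P = 6Q − 18.
New quantity: 143 − 3Q = 6Q − 18 → Q' = 17.8889.
Overproduction ΔQ = 17.8889 − 11.4444 = 6.4445; wedge = subsidy = 58.
Welfare loss = ½ × 6.4445 × 58 = $186.89.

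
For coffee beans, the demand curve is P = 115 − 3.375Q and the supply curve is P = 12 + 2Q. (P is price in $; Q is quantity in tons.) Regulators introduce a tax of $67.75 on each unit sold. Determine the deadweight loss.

$426.98

Competitive equilibrium: 115 − 3.375Q = 12 + 2Q → Q* = 19.1628, P* = 50.3256.
With the tax, the buyer price exceeds the seller price by 67.75: (115 − 3.375Q) − (12 + 2Q) = 67.75 → Q' = 6.5581.
ΔQ = 19.1628 − 6.5581 = 12.6047; the wedge equals the tax, 67.75.
The triangle = ½ × 12.6047 × 67.75 = $426.98.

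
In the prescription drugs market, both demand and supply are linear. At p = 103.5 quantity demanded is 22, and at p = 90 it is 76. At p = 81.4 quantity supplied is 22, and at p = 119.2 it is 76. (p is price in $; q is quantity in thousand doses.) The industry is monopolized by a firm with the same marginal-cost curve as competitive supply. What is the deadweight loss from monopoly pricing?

Demand slope = (90 − 103.5)/(76 − 22) = −0.25, so p = 109 − 0.25q.
Supply slope = (119.2 − 81.4)/(76 − 22) = 0.7, so p = 66 + 0.7q.
Competitive equilibrium: 109 − 0.25q = 66 + 0.7q → q* = 45.2632, p* = 97.6842.
Marginal revenue: MR = 109 − 0.5q. Set MR = MC: 109 − 0.5q = 66 + 0.7q → q_m = 35.8333.
Price p_m = 109 − 0.25·35.8333 = 100.0417; MC(q_m) = 66 + 0.7·35.8333 = 91.0833.
Competitive q* = 45.2632, so Δq = 9.4299; wedge = 100.0417 − 91.0833 = 8.9584.
DWL = ½ × 9.4299 × 8.9584 = $42.24 thousand.

$42.24 thousand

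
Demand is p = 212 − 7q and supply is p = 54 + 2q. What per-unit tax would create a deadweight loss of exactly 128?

Competitive equilibrium: 212 − 7q = 54 + 2q → q* = 17.5556, p* = 89.1111.
A tax t gives Δq = t/9 and wedge t, so DWL = t²/18.
t²/18 = 128 → t² = 2304 → t = 48.

48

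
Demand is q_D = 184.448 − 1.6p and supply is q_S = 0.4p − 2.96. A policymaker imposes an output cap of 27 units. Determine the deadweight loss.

In inverse form: demand p = 115.28 − 0.625q, supply p = 7.4 + 2.5q.
Competitive equilibrium: 115.28 − 0.625q = 7.4 + 2.5q → q* = 34.5216, p* = 93.704.
At q = 27: demand price = 115.28 − 0.625·27 = 98.405; supply price = 7.4 + 2.5·27 = 74.9.
Δq = 34.5216 − 27 = 7.5216; wedge = 98.405 − 74.9 = 23.505.
Welfare loss = ½ × 7.5216 × 23.505 = 88.40.

88.40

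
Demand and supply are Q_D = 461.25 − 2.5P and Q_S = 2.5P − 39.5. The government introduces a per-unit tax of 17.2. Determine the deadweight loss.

184.90

In inverse form: demand P = 184.5 − 0.4Q, supply P = 15.8 + 0.4Q.
Competitive equilibrium: 184.5 − 0.4Q = 15.8 + 0.4Q → Q* = 210.875, P* = 100.15.
With the tax, the buyer price exceeds the seller price by 17.2: (184.5 − 0.4Q) − (15.8 + 0.4Q) = 17.2 → Q' = 189.375.
ΔQ = 210.875 − 189.375 = 21.5; the wedge equals the tax, 17.2.
The triangle = ½ × 21.5 × 17.2 = 184.90.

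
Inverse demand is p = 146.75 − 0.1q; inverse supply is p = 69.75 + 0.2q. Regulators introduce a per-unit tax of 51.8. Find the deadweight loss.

4472.07

Competitive equilibrium: 146.75 − 0.1q = 69.75 + 0.2q → q* = 256.6667, p* = 121.0833.
With the tax, the buyer price exceeds the seller price by 51.8: (146.75 − 0.1q) − (69.75 + 0.2q) = 51.8 → q' = 84.
Δq = 256.6667 − 84 = 172.6667; the wedge equals the tax, 51.8.
Deadweight loss = ½ × 172.6667 × 51.8 = 4472.07.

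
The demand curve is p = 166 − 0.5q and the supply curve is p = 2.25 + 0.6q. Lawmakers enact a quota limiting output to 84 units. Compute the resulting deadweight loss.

Competitive equilibrium: 166 − 0.5q = 2.25 + 0.6q → q* = 148.8636, p* = 91.5682.
At q = 84: demand price = 166 − 0.5·84 = 124; supply price = 2.25 + 0.6·84 = 52.65.
Δq = 148.8636 − 84 = 64.8636; wedge = 124 − 52.65 = 71.35.
Deadweight loss = ½ × 64.8636 × 71.35 = 2314.01.

2314.01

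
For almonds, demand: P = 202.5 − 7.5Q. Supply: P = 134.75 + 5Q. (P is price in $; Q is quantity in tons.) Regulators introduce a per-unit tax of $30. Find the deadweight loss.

Competitive equilibrium: 202.5 − 7.5Q = 134.75 + 5Q → Q* = 5.42, P* = 161.85.
With the tax, the buyer price exceeds the seller price by 30: (202.5 − 7.5Q) − (134.75 + 5Q) = 30 → Q' = 3.02.
ΔQ = 5.42 − 3.02 = 2.4; the wedge equals the tax, 30.
DWL = ½ × 2.4 × 30 = $36.

$36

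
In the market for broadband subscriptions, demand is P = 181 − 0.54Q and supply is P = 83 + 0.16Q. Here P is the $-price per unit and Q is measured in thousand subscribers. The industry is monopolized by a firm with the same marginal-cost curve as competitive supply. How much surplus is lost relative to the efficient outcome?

$1300.97 thousand

Competitive equilibrium: 181 − 0.54Q = 83 + 0.16Q → Q* = 140, P* = 105.4.
Marginal revenue: MR = 181 − 1.08Q. Set MR = MC: 181 − 1.08Q = 83 + 0.16Q → Q_m = 79.0323.
Price P_m = 181 − 0.54·79.0323 = 138.3226; MC(Q_m) = 83 + 0.16·79.0323 = 95.6452.
Competitive Q* = 140, so ΔQ = 60.9677; wedge = 138.3226 − 95.6452 = 42.6774.
Deadweight loss = ½ × 60.9677 × 42.6774 = $1300.97 thousand.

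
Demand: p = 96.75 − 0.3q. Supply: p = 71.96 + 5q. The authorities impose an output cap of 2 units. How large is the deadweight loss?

19

Competitive equilibrium: 96.75 − 0.3q = 71.96 + 5q → q* = 4.6774, p* = 95.3468.
At q = 2: demand price = 96.75 − 0.3·2 = 96.15; supply price = 71.96 + 5·2 = 81.96.
Δq = 4.6774 − 2 = 2.6774; wedge = 96.15 − 81.96 = 14.19.
Welfare loss = ½ × 2.6774 × 14.19 = 19.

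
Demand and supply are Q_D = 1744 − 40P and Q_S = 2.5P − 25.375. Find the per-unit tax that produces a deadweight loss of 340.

17

In inverse form: demand P = 43.6 − 0.025Q, supply P = 10.15 + 0.4Q.
Competitive equilibrium: 43.6 − 0.025Q = 10.15 + 0.4Q → Q* = 78.7059, P* = 41.6324.
A tax t gives ΔQ = t/0.425 and wedge t, so DWL = t²/0.85.
t²/0.85 = 340 → t² = 289 → t = 17.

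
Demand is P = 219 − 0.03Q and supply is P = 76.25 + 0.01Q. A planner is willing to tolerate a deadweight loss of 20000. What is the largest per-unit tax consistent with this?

Competitive equilibrium: 219 − 0.03Q = 76.25 + 0.01Q → Q* = 3568.75, P* = 111.9375.
A tax t gives ΔQ = t/0.04 and wedge t, so DWL = t²/0.08.
t²/0.08 = 20000 → t² = 1600 → t = 40.

40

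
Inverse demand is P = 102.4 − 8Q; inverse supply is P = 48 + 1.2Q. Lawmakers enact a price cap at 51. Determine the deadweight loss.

53.58

Competitive equilibrium: 102.4 − 8Q = 48 + 1.2Q → Q* = 5.913, P* = 55.0957.
At the ceiling P = 51, quantity supplied = (51 − 48)/1.2 = 2.5.
Willingness to pay at Q' = 2.5: 102.4 − 8·2.5 = 82.4.
ΔQ = 5.913 − 2.5 = 3.413; wedge = 82.4 − 51 = 31.4.
The triangle = ½ × 3.413 × 31.4 = 53.58.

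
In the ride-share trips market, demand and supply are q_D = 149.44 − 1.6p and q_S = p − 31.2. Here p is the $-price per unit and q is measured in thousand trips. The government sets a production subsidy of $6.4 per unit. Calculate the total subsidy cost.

In inverse form: demand p = 93.4 − 0.625q, supply p = 31.2 + q.
Competitive equilibrium: 93.4 − 0.625q = 31.2 + q → q* = 38.2769, p* = 69.4769.
The subsidy lowers effective supply by 6.4: p = 24.8 + q.
New quantity: 93.4 − 0.625q = 24.8 + q → q' = 42.2154.
Total subsidy cost = 6.4 × 42.2154 = $270.18 thousand.

$270.18 thousand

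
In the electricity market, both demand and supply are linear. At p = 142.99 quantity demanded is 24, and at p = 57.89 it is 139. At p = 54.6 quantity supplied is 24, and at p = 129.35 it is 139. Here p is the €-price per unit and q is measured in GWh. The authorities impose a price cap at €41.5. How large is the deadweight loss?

Demand slope = (57.89 − 142.99)/(139 − 24) = −0.74, so p = 160.75 − 0.74q.
Supply slope = (129.35 − 54.6)/(139 − 24) = 0.65, so p = 39 + 0.65q.
Competitive equilibrium: 160.75 − 0.74q = 39 + 0.65q → q* = 87.58993, p* = 95.93345.
At the ceiling p = 41.5, quantity supplied = (41.5 − 39)/0.65 = 3.84615.
Willingness to pay at q' = 3.84615: 160.75 − 0.74·3.84615 = 157.90385.
Δq = 87.58993 − 3.84615 = 83.74378; wedge = 157.90385 − 41.5 = 116.40385.
Deadweight loss = ½ × 83.74378 × 116.40385 = €4874.05.

€4874.05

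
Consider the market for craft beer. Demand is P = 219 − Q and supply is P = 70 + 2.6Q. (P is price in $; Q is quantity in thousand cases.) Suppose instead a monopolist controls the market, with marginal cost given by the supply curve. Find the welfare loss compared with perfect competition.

$145.72 thousand

Competitive equilibrium: 219 − Q = 70 + 2.6Q → Q* = 41.3889, P* = 177.6111.
Marginal revenue: MR = 219 − 2Q. Set MR = MC: 219 − 2Q = 70 + 2.6Q → Q_m = 32.3913.
Price P_m = 219 − 1·32.3913 = 186.6087; MC(Q_m) = 70 + 2.6·32.3913 = 154.2174.
Competitive Q* = 41.3889, so ΔQ = 8.9976; wedge = 186.6087 − 154.2174 = 32.3913.
DWL = ½ × 8.9976 × 32.3913 = $145.72 thousand.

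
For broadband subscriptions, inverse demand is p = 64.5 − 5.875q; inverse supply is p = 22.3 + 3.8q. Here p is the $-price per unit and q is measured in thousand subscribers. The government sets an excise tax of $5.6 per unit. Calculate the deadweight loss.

$1.62 thousand

Competitive equilibrium: 64.5 − 5.875q = 22.3 + 3.8q → q* = 4.3618, p* = 38.8747.
With the tax, the buyer price exceeds the seller price by 5.6: (64.5 − 5.875q) − (22.3 + 3.8q) = 5.6 → q' = 3.7829.
Δq = 4.3618 − 3.7829 = 0.5789; the wedge equals the tax, 5.6.
The triangle = ½ × 0.5789 × 5.6 = $1.62 thousand.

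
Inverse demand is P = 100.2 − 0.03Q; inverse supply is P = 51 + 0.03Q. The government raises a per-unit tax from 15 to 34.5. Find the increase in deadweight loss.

8043.75

Competitive equilibrium: 100.2 − 0.03Q = 51 + 0.03Q → Q* = 820, P* = 75.6.
For a per-unit tax t: ΔQ = t/0.06, so DWL = ½·t·(t/0.06) = t²/0.12.
At t = 15: DWL = 1875. At t = 34.5: DWL = 9918.75.
Increase = 9918.75 − 1875 = 8043.75.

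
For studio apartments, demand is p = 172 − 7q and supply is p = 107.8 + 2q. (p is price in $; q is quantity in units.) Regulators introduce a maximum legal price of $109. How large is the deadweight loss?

$192.08

Competitive equilibrium: 172 − 7q = 107.8 + 2q → q* = 7.1333, p* = 122.0667.
At the ceiling p = 109, quantity supplied = (109 − 107.8)/2 = 0.6.
Willingness to pay at q' = 0.6: 172 − 7·0.6 = 167.8.
Δq = 7.1333 − 0.6 = 6.5333; wedge = 167.8 − 109 = 58.8.
The triangle = ½ × 6.5333 × 58.8 = $192.08.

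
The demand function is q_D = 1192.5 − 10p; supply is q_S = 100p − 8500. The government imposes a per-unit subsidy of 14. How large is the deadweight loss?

In inverse form: demand p = 119.25 − 0.1q, supply p = 85 + 0.01q.
Competitive equilibrium: 119.25 − 0.1q = 85 + 0.01q → q* = 311.3636, p* = 88.1136.
The subsidy lowers effective supply by 14: p = 71 + 0.01q.
New quantity: 119.25 − 0.1q = 71 + 0.01q → q' = 438.6364.
Overproduction Δq = 438.6364 − 311.3636 = 127.2728; wedge = subsidy = 14.
Welfare loss = ½ × 127.2728 × 14 = 890.91.

890.91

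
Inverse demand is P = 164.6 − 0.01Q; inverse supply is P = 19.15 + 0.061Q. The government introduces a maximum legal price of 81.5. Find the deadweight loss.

Competitive equilibrium: 164.6 − 0.01Q = 19.15 + 0.061Q → Q* = 2048.59155, P* = 144.11408.
At the ceiling P = 81.5, quantity supplied = (81.5 − 19.15)/0.061 = 1022.13115.
Willingness to pay at Q' = 1022.13115: 164.6 − 0.01·1022.13115 = 154.37869.
ΔQ = 2048.59155 − 1022.13115 = 1026.4604; wedge = 154.37869 − 81.5 = 72.87869.
Welfare loss = ½ × 1026.4604 × 72.87869 = 37403.54.

37403.54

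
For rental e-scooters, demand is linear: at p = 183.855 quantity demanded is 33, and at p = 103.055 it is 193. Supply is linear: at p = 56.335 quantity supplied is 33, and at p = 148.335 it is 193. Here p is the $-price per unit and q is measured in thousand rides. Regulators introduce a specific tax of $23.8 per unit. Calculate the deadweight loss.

Demand slope = (103.055 − 183.855)/(193 − 33) = −0.505, so p = 200.52 − 0.505q.
Supply slope = (148.335 − 56.335)/(193 − 33) = 0.575, so p = 37.36 + 0.575q.
Competitive equilibrium: 200.52 − 0.505q = 37.36 + 0.575q → q* = 151.0741, p* = 124.2276.
With the tax, the buyer price exceeds the seller price by 23.8: (200.52 − 0.505q) − (37.36 + 0.575q) = 23.8 → q' = 129.037.
Δq = 151.0741 − 129.037 = 22.0371; the wedge equals the tax, 23.8.
Welfare loss = ½ × 22.0371 × 23.8 = $262.24 thousand.

$262.24 thousand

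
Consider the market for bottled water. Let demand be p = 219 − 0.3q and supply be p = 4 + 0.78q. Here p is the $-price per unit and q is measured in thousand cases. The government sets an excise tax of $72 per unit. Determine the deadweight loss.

$2400 thousand

Competitive equilibrium: 219 − 0.3q = 4 + 0.78q → q* = 199.0741, p* = 159.2778.
With the tax, the buyer price exceeds the seller price by 72: (219 − 0.3q) − (4 + 0.78q) = 72 → q' = 132.4074.
Δq = 199.0741 − 132.4074 = 66.6667; the wedge equals the tax, 72.
Deadweight loss = ½ × 66.6667 × 72 = $2400 thousand.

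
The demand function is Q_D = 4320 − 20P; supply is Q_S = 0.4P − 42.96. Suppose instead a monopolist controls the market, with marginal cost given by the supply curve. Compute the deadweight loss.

In inverse form: demand P = 216 − 0.05Q, supply P = 107.4 + 2.5Q.
Competitive equilibrium: 216 − 0.05Q = 107.4 + 2.5Q → Q* = 42.5882, P* = 213.8706.
Marginal revenue: MR = 216 − 0.1Q. Set MR = MC: 216 − 0.1Q = 107.4 + 2.5Q → Q_m = 41.7692.
Price P_m = 216 − 0.05·41.7692 = 213.9115; MC(Q_m) = 107.4 + 2.5·41.7692 = 211.823.
Competitive Q* = 42.5882, so ΔQ = 0.819; wedge = 213.9115 − 211.823 = 2.0885.
Welfare loss = ½ × 0.819 × 2.0885 = 0.86.

0.86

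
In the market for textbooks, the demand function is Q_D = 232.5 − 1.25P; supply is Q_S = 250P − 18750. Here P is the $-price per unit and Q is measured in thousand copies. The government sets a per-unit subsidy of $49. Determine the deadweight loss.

$1493.16 thousand

In inverse form: demand P = 186 − 0.8Q, supply P = 75 + 0.004Q.
Competitive equilibrium: 186 − 0.8Q = 75 + 0.004Q → Q* = 138.0597, P* = 75.5522.
The subsidy lowers effective supply by 49: P = 26 + 0.004Q.
New quantity: 186 − 0.8Q = 26 + 0.004Q → Q' = 199.005.
Overproduction ΔQ = 199.005 − 138.0597 = 60.9453; wedge = subsidy = 49.
The triangle = ½ × 60.9453 × 49 = $1493.16 thousand.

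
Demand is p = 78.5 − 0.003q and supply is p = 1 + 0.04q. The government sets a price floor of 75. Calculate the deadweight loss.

8687.34

Competitive equilibrium: 78.5 − 0.003q = 1 + 0.04q → q* = 1802.32558, p* = 73.09302.
At the floor p = 75, quantity demanded = (78.5 − 75)/0.003 = 1166.66667.
Sellers' marginal cost at q' = 1166.66667: 1 + 0.04·1166.66667 = 47.66667.
Δq = 1802.32558 − 1166.66667 = 635.65891; wedge = 75 − 47.66667 = 27.33333.
Deadweight loss = ½ × 635.65891 × 27.33333 = 8687.34.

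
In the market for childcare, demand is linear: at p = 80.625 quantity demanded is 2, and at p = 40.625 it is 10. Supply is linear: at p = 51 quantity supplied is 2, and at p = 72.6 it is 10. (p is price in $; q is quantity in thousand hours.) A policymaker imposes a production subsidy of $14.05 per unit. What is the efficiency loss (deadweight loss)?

Demand slope = (40.625 − 80.625)/(10 − 2) = −5, so p = 90.625 − 5q.
Supply slope = (72.6 − 51)/(10 − 2) = 2.7, so p = 45.6 + 2.7q.
Competitive equilibrium: 90.625 − 5q = 45.6 + 2.7q → q* = 5.8474, p* = 61.388.
The subsidy lowers effective supply by 14.05: p = 31.55 + 2.7q.
New quantity: 90.625 − 5q = 31.55 + 2.7q → q' = 7.6721.
Overproduction Δq = 7.6721 − 5.8474 = 1.8247; wedge = subsidy = 14.05.
DWL = ½ × 1.8247 × 14.05 = $12.82 thousand.

$12.82 thousand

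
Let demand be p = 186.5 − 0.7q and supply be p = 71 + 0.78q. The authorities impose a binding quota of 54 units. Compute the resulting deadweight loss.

Competitive equilibrium: 186.5 − 0.7q = 71 + 0.78q → q* = 78.0405, p* = 131.8716.
At q = 54: demand price = 186.5 − 0.7·54 = 148.7; supply price = 71 + 0.78·54 = 113.12.
Δq = 78.0405 − 54 = 24.0405; wedge = 148.7 − 113.12 = 35.58.
Deadweight loss = ½ × 24.0405 × 35.58 = 427.68.

427.68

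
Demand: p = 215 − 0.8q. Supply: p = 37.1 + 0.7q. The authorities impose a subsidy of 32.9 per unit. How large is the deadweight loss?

360.80

Competitive equilibrium: 215 − 0.8q = 37.1 + 0.7q → q* = 118.6, p* = 120.12.
The subsidy lowers effective supply by 32.9: p = 4.2 + 0.7q.
New quantity: 215 − 0.8q = 4.2 + 0.7q → q' = 140.5333.
Overproduction Δq = 140.5333 − 118.6 = 21.9333; wedge = subsidy = 32.9.
Welfare loss = ½ × 21.9333 × 32.9 = 360.80.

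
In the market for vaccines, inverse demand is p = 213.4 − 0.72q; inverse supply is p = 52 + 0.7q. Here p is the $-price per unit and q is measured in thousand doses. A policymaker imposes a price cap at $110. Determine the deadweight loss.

Competitive equilibrium: 213.4 − 0.72q = 52 + 0.7q → q* = 113.662, p* = 131.5634.
At the ceiling p = 110, quantity supplied = (110 − 52)/0.7 = 82.8571.
Willingness to pay at q' = 82.8571: 213.4 − 0.72·82.8571 = 153.7429.
Δq = 113.662 − 82.8571 = 30.8049; wedge = 153.7429 − 110 = 43.7429.
Welfare loss = ½ × 30.8049 × 43.7429 = $673.75 thousand.

$673.75 thousand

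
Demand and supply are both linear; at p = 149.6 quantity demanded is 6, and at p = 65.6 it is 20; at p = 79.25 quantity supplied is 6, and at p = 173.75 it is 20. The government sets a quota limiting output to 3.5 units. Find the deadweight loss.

409.80

Demand slope = (65.6 − 149.6)/(20 − 6) = −6, so p = 185.6 − 6q.
Supply slope = (173.75 − 79.25)/(20 − 6) = 6.75, so p = 38.75 + 6.75q.
Competitive equilibrium: 185.6 − 6q = 38.75 + 6.75q → q* = 11.5176, p* = 116.4941.
At q = 3.5: demand price = 185.6 − 6·3.5 = 164.6; supply price = 38.75 + 6.75·3.5 = 62.375.
Δq = 11.5176 − 3.5 = 8.0176; wedge = 164.6 − 62.375 = 102.225.
Deadweight loss = ½ × 8.0176 × 102.225 = 409.80.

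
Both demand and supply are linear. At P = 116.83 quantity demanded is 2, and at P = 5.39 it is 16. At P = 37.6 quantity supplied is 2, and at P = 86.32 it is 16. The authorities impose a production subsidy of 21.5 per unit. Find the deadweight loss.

20.20

Demand slope = (5.39 − 116.83)/(16 − 2) = −7.96, so P = 132.75 − 7.96Q.
Supply slope = (86.32 − 37.6)/(16 − 2) = 3.48, so P = 30.64 + 3.48Q.
Competitive equilibrium: 132.75 − 7.96Q = 30.64 + 3.48Q → Q* = 8.9257, P* = 61.7014.
The subsidy lowers effective supply by 21.5: P = 9.14 + 3.48Q.
New quantity: 132.75 − 7.96Q = 9.14 + 3.48Q → Q' = 10.8051.
Overproduction ΔQ = 10.8051 − 8.9257 = 1.8794; wedge = subsidy = 21.5.
DWL = ½ × 1.8794 × 21.5 = 20.20.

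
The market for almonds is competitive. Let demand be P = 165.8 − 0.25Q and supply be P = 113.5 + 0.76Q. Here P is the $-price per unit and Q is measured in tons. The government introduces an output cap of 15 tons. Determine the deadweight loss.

Competitive equilibrium: 165.8 − 0.25Q = 113.5 + 0.76Q → Q* = 51.7822, P* = 152.8545.
At Q = 15: demand price = 165.8 − 0.25·15 = 162.05; supply price = 113.5 + 0.76·15 = 124.9.
ΔQ = 51.7822 − 15 = 36.7822; wedge = 162.05 − 124.9 = 37.15.
DWL = ½ × 36.7822 × 37.15 = $683.23.

$683.23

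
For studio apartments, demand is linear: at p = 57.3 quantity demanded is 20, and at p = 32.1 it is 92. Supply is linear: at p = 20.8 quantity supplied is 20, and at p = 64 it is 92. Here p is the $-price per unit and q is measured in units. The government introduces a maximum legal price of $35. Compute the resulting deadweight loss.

$103.40

Demand slope = (32.1 − 57.3)/(92 − 20) = −0.35, so p = 64.3 − 0.35q.
Supply slope = (64 − 20.8)/(92 − 20) = 0.6, so p = 8.8 + 0.6q.
Competitive equilibrium: 64.3 − 0.35q = 8.8 + 0.6q → q* = 58.4211, p* = 43.8526.
At the ceiling p = 35, quantity supplied = (35 − 8.8)/0.6 = 43.6667.
Willingness to pay at q' = 43.6667: 64.3 − 0.35·43.6667 = 49.0167.
Δq = 58.4211 − 43.6667 = 14.7544; wedge = 49.0167 − 35 = 14.0167.
Deadweight loss = ½ × 14.7544 × 14.0167 = $103.40.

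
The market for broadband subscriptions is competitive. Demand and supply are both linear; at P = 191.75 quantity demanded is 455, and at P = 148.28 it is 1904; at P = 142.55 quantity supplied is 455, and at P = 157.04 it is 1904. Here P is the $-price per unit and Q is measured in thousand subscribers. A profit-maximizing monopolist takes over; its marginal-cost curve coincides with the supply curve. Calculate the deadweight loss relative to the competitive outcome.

Demand slope = (148.28 − 191.75)/(1904 − 455) = −0.03, so P = 205.4 − 0.03Q.
Supply slope = (157.04 − 142.55)/(1904 − 455) = 0.01, so P = 138 + 0.01Q.
Competitive equilibrium: 205.4 − 0.03Q = 138 + 0.01Q → Q* = 1685, P* = 154.85.
Marginal revenue: MR = 205.4 − 0.06Q. Set MR = MC: 205.4 − 0.06Q = 138 + 0.01Q → Q_m = 962.85714.
Price P_m = 205.4 − 0.03·962.85714 = 176.51429; MC(Q_m) = 138 + 0.01·962.85714 = 147.62857.
Competitive Q* = 1685, so ΔQ = 722.14286; wedge = 176.51429 − 147.62857 = 28.88572.
DWL = ½ × 722.14286 × 28.88572 = $10429.81 thousand.

$10429.81 thousand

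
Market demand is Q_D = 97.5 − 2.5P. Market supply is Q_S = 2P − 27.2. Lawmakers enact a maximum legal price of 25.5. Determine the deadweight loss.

In inverse form: demand P = 39 − 0.4Q, supply P = 13.6 + 0.5Q.
Competitive equilibrium: 39 − 0.4Q = 13.6 + 0.5Q → Q* = 28.2222, P* = 27.7111.
At the ceiling P = 25.5, quantity supplied = (25.5 − 13.6)/0.5 = 23.8.
Willingness to pay at Q' = 23.8: 39 − 0.4·23.8 = 29.48.
ΔQ = 28.2222 − 23.8 = 4.4222; wedge = 29.48 − 25.5 = 3.98.
Deadweight loss = ½ × 4.4222 × 3.98 = 8.80.

8.80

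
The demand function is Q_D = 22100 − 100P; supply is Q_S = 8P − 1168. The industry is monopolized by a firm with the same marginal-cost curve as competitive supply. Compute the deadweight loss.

In inverse form: demand P = 221 − 0.01Q, supply P = 146 + 0.125Q.
Competitive equilibrium: 221 − 0.01Q = 146 + 0.125Q → Q* = 555.5556, P* = 215.4444.
Marginal revenue: MR = 221 − 0.02Q. Set MR = MC: 221 − 0.02Q = 146 + 0.125Q → Q_m = 517.2414.
Price P_m = 221 − 0.01·517.2414 = 215.8276; MC(Q_m) = 146 + 0.125·517.2414 = 210.6552.
Competitive Q* = 555.5556, so ΔQ = 38.3142; wedge = 215.8276 − 210.6552 = 5.1724.
The triangle = ½ × 38.3142 × 5.1724 = 99.09.

99.09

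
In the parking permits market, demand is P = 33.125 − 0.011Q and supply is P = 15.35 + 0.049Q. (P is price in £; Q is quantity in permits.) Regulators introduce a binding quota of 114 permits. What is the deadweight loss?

£996.45

Competitive equilibrium: 33.125 − 0.011Q = 15.35 + 0.049Q → Q* = 296.25, P* = 29.8663.
At Q = 114: demand price = 33.125 − 0.011·114 = 31.871; supply price = 15.35 + 0.049·114 = 20.936.
ΔQ = 296.25 − 114 = 182.25; wedge = 31.871 − 20.936 = 10.935.
Deadweight loss = ½ × 182.25 × 10.935 = £996.45.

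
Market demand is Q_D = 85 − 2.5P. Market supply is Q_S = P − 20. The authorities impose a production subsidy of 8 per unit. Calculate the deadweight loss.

In inverse form: demand P = 34 − 0.4Q, supply P = 20 + Q.
Competitive equilibrium: 34 − 0.4Q = 20 + Q → Q* = 10, P* = 30.
The subsidy lowers effective supply by 8: P = 12 + Q.
New quantity: 34 − 0.4Q = 12 + Q → Q' = 15.7143.
Overproduction ΔQ = 15.7143 − 10 = 5.7143; wedge = subsidy = 8.
Deadweight loss = ½ × 5.7143 × 8 = 22.86.

22.86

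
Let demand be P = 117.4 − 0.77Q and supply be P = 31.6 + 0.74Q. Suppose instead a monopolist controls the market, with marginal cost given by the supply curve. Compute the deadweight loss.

278.02

Competitive equilibrium: 117.4 − 0.77Q = 31.6 + 0.74Q → Q* = 56.8212, P* = 73.6477.
Marginal revenue: MR = 117.4 − 1.54Q. Set MR = MC: 117.4 − 1.54Q = 31.6 + 0.74Q → Q_m = 37.6316.
Price P_m = 117.4 − 0.77·37.6316 = 88.4237; MC(Q_m) = 31.6 + 0.74·37.6316 = 59.4474.
Competitive Q* = 56.8212, so ΔQ = 19.1896; wedge = 88.4237 − 59.4474 = 28.9763.
Welfare loss = ½ × 19.1896 × 28.9763 = 278.02.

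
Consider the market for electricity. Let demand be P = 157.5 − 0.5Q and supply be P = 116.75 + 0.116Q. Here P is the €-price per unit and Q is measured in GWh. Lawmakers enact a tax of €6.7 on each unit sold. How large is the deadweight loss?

Competitive equilibrium: 157.5 − 0.5Q = 116.75 + 0.116Q → Q* = 66.1526, P* = 124.4237.
With the tax, the buyer price exceeds the seller price by 6.7: (157.5 − 0.5Q) − (116.75 + 0.116Q) = 6.7 → Q' = 55.276.
ΔQ = 66.1526 − 55.276 = 10.8766; the wedge equals the tax, 6.7.
DWL = ½ × 10.8766 × 6.7 = €36.44.

€36.44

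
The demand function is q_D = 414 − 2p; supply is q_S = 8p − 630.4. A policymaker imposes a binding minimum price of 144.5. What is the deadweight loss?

2006

In inverse form: demand p = 207 − 0.5q, supply p = 78.8 + 0.125q.
Competitive equilibrium: 207 − 0.5q = 78.8 + 0.125q → q* = 205.12, p* = 104.44.
At the floor p = 144.5, quantity demanded = (207 − 144.5)/0.5 = 125.
Sellers' marginal cost at q' = 125: 78.8 + 0.125·125 = 94.425.
Δq = 205.12 − 125 = 80.12; wedge = 144.5 − 94.425 = 50.075.
DWL = ½ × 80.12 × 50.075 = 2006.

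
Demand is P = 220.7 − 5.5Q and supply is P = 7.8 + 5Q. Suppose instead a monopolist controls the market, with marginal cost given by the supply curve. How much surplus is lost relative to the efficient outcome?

Competitive equilibrium: 220.7 − 5.5Q = 7.8 + 5Q → Q* = 20.27619, P* = 109.18095.
Marginal revenue: MR = 220.7 − 11Q. Set MR = MC: 220.7 − 11Q = 7.8 + 5Q → Q_m = 13.30625.
Price P_m = 220.7 − 5.5·13.30625 = 147.51563; MC(Q_m) = 7.8 + 5·13.30625 = 74.33125.
Competitive Q* = 20.27619, so ΔQ = 6.96994; wedge = 147.51563 − 74.33125 = 73.18438.
Deadweight loss = ½ × 6.96994 × 73.18438 = 255.05.

255.05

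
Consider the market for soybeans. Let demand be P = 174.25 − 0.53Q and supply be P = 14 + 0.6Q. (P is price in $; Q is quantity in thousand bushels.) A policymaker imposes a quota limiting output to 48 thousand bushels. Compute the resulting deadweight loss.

Competitive equilibrium: 174.25 − 0.53Q = 14 + 0.6Q → Q* = 141.8142, P* = 99.0885.
At Q = 48: demand price = 174.25 − 0.53·48 = 148.81; supply price = 14 + 0.6·48 = 42.8.
ΔQ = 141.8142 − 48 = 93.8142; wedge = 148.81 − 42.8 = 106.01.
Welfare loss = ½ × 93.8142 × 106.01 = $4972.62 thousand.

$4972.62 thousand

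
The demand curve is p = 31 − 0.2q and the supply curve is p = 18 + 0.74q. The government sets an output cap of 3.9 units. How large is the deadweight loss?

Competitive equilibrium: 31 − 0.2q = 18 + 0.74q → q* = 13.8298, p* = 28.234.
At q = 3.9: demand price = 31 − 0.2·3.9 = 30.22; supply price = 18 + 0.74·3.9 = 20.886.
Δq = 13.8298 − 3.9 = 9.9298; wedge = 30.22 − 20.886 = 9.334.
Welfare loss = ½ × 9.9298 × 9.334 = 46.34.

46.34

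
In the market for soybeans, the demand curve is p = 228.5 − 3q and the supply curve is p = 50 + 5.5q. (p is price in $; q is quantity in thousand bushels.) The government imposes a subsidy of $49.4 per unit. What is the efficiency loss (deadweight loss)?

$143.55 thousand

Competitive equilibrium: 228.5 − 3q = 50 + 5.5q → q* = 21, p* = 165.5.
The subsidy lowers effective supply by 49.4: p = 0.6 + 5.5q.
New quantity: 228.5 − 3q = 0.6 + 5.5q → q' = 26.8118.
Overproduction Δq = 26.8118 − 21 = 5.8118; wedge = subsidy = 49.4.
Welfare loss = ½ × 5.8118 × 49.4 = $143.55 thousand.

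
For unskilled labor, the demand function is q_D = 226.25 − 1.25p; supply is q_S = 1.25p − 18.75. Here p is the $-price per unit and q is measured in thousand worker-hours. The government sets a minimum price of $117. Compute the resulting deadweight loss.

In inverse form: demand p = 181 − 0.8q, supply p = 15 + 0.8q.
Competitive equilibrium: 181 − 0.8q = 15 + 0.8q → q* = 103.75, p* = 98.
At the floor p = 117, quantity demanded = (181 − 117)/0.8 = 80.
Sellers' marginal cost at q' = 80: 15 + 0.8·80 = 79.
Δq = 103.75 − 80 = 23.75; wedge = 117 − 79 = 38.
The triangle = ½ × 23.75 × 38 = $451.25 thousand.

$451.25 thousand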